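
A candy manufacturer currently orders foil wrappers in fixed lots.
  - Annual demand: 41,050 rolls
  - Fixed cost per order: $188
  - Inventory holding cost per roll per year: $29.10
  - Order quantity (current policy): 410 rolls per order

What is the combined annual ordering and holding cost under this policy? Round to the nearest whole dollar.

$24,788

Annual ordering cost = (D/Q)·S = (41,050/410) × 188 = $18,822.93
Annual holding cost  = (Q/2)·H = (410/2) × 29.1 = $5,965.50
Total = $18,822.93 + $5,965.50 = $24,788.43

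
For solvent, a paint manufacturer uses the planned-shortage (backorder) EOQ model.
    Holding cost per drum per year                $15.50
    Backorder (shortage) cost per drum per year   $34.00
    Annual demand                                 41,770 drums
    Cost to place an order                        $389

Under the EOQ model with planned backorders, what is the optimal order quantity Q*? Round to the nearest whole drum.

1,747 drums

Basic EOQ = √(2·41,770·389/15.5) = 1,447.959
Backorder adjustment √((H+b)/b) = √((15.5+34)/34) = 1.2066
Q* = 1,447.959 × 1.2066 ≈ 1,747.11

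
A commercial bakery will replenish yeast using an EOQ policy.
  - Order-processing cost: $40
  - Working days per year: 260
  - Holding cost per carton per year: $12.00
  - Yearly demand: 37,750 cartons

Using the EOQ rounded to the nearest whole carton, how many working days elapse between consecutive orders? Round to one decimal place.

3.5 days

EOQ = √(2DS/H) = √(2 × 37,750 × 40 / 12)
    = √(251,666.67) ≈ 501.66 → Q = 502 cartons
Days between orders = 260 / (D/Q) = 260 / 75.199 ≈ 3.457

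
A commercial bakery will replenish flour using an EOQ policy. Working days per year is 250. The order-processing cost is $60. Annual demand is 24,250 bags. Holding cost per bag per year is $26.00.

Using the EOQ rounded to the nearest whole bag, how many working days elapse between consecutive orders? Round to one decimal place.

Optimal lot size Q* = (2 × 24,250 × $60 / $26)^½ ≈ 334.55 → Q = 335 bags
Days between orders = 250 / (D/Q) = 250 / 72.388 ≈ 3.454

3.5 days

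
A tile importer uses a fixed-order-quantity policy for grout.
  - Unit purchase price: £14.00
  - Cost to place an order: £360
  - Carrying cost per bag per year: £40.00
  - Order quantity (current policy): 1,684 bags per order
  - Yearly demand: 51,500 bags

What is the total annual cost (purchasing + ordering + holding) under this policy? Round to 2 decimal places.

£765,689.50

Orders/yr = 51,500/1,684 = 30.582; ordering cost = 30.582 × £360 = £11,009.50
Average inventory = 1,684/2 = 842; holding cost = 842 × £40 = £33,680.00
Purchase cost = D·C = 51,500 × 14 = £721,000.00
Total = £11,009.50 + £33,680.00 + £721,000.00 = £765,689.50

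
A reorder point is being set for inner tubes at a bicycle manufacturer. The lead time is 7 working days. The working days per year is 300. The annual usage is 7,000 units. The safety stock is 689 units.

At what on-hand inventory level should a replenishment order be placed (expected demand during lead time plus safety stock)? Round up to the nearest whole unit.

853 units

Daily demand d = 7,000 / 300 = 23.333 units/day
Demand during lead time = 23.333 × 7 = 163.33
Reorder point = 163.33 + 689 = 852.33 → round up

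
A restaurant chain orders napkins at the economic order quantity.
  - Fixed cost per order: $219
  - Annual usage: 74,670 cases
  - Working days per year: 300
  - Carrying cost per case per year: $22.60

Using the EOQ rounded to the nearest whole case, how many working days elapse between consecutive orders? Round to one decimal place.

Q* = √(2·D·S / H) = √(2·74,670·219 / 22.6) = √1,447,144.2 ≈ 1,202.97 → Q = 1,203 cases
Days between orders = 300 / (D/Q) = 300 / 62.070 ≈ 4.833

4.8 days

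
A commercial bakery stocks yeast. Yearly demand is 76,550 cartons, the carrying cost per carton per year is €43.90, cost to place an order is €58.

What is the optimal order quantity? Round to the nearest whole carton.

Q* = √(2·D·S / H) = √(2·76,550·58 / 43.9) = √202,273.3 ≈ 449.75

450 cartons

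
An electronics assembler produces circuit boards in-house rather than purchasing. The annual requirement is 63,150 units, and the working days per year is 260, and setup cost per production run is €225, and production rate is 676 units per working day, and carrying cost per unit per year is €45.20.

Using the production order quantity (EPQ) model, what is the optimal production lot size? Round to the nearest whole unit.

991 units

d = 63,150/260 = 242.8846 units/day;  effective holding cost H(1 − d/p) = 45.2·(1 − 242.8846/676) = 28.95979
Q* = √(2DS / H_eff) = √(2·63,150·225 / 28.95979) ≈ 990.59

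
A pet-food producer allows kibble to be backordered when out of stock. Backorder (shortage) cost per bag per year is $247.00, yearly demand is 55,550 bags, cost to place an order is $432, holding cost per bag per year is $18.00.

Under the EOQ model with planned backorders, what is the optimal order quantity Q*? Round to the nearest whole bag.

1,691 bags

Basic EOQ = √(2·55,550·432/18) = 1,632.912
Backorder adjustment √((H+b)/b) = √((18+247)/247) = 1.0358
Q* = 1,632.912 × 1.0358 ≈ 1,691.36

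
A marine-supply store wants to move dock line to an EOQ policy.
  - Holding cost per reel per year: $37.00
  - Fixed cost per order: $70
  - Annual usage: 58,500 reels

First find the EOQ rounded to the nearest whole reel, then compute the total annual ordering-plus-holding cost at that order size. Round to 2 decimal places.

Q* = √(2·D·S / H) = √(2·58,500·70 / 37) = √221,351.4 ≈ 470.48 → Q = 470 reels
Ordering: D/Q × S = 58,500/470 × $70 = $8,712.77
Holding:  Q/2 × H = 470/2 × $37 = $8,695.00
Total = $8,712.77 + $8,695.00 = $17,407.77

$17,407.77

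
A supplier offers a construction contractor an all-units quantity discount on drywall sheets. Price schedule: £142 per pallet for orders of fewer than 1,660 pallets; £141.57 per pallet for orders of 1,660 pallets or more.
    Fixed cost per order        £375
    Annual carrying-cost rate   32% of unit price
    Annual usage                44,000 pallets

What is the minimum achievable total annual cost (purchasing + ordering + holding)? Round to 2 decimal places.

£6,276,620.75

H₁ = 32%×£142 = £45.4400;  H₂ = 32%×£141.57 = £45.3024
EOQ₁ = √(2×44,000×375/45.4400) = 852.19  (< 1,660, feasible at tier 1)
EOQ₂ = √(2×44,000×375/45.3024) = 853.49  (< 1,660 → use Q = 1,660 at tier-2 price)
TC(tier 1 (EOQ₁), Q≈852.2) = £6,286,723.64
TC(tier 2, Q≈1,660.0) = £6,276,620.75
Minimum at tier 2: £6,276,620.75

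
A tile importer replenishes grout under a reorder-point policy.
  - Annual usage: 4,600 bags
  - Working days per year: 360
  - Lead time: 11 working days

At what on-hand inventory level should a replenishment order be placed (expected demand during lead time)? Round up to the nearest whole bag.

Daily demand d = 4,600 / 360 = 12.778 bags/day
Demand during lead time = 12.778 × 11 = 140.56
Reorder point = 140.56 → round up

141 bags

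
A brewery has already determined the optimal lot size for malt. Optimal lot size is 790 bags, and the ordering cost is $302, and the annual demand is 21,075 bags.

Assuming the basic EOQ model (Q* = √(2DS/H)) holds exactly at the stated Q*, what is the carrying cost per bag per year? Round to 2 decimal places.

$20.40

From Q* = √(2DS/H) ⇒ Q*² = 2DS/H.
H = 2DS / Q² = 2 × 21,075 × 302 / 790² = 20.3963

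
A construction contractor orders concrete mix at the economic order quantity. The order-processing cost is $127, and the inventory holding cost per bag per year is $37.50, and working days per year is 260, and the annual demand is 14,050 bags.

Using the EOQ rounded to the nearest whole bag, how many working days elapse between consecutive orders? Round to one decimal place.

EOQ = √(2DS/H) = √(2 × 14,050 × 127 / 37.5)
    = √(95,165.33) ≈ 308.49 → Q = 308 bags
T = Q/D × 260 days = 308/14,050 × 260 = 5.700 days

5.7 days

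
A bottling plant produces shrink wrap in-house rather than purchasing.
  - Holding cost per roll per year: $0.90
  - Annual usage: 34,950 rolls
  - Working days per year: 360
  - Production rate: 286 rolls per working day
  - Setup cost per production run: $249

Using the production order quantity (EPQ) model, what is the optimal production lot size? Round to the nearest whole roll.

5,411 rolls

Daily demand d = 34,950/360 = 97.083; p = 286; 1 − d/p = 0.66055
EPQ = √(2DS / (H(1 − d/p)))
    = √(2 × 34,950 × 249 / (0.9 × 0.66055)) ≈ 5,410.84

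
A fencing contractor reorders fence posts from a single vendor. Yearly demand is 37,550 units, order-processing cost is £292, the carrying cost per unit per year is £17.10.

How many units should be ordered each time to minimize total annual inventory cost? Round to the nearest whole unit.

1,132 units

EOQ = √(2DS/H) = √(2 × 37,550 × 292 / 17.1)
    = √(1,282,409.36) ≈ 1,132.44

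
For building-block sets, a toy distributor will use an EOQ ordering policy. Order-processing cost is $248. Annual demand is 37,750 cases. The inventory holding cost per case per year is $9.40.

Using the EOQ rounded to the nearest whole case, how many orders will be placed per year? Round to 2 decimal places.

26.75 orders per year

2DS/H = 2·37,750·248/9.4 = 1,991,914.89
EOQ = √1,991,914.89 ≈ 1,411.35 → Q = 1,411
Orders per year = D/Q = 37,750 / 1,411 = 26.754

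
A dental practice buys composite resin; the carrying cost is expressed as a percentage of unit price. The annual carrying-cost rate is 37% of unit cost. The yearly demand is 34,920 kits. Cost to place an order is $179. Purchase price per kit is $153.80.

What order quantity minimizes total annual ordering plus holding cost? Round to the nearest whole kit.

H = i·C = 0.37 × $153.8 = $56.9060 per kit-year
Q* = √(2·D·S / H) = √(2·34,920·179 / 56.906) = √219,684.4 ≈ 468.71

469 kits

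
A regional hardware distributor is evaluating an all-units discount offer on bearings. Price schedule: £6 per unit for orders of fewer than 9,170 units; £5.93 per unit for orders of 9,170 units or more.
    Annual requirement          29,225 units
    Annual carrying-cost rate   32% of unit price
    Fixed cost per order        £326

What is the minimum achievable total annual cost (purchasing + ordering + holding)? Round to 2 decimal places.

H₁ = 32%×£6 = £1.9200;  H₂ = 32%×£5.93 = £1.8976
EOQ₁ = √(2×29,225×326/1.9200) = 3,150.29  (< 9,170, feasible at tier 1)
EOQ₂ = √(2×29,225×326/1.8976) = 3,168.83  (< 9,170 → use Q = 9,170 at tier-2 price)
TC(tier 1 (EOQ₁), Q≈3,150.3) = £181,398.56
TC(tier 2, Q≈9,170.0) = £183,043.72
Minimum at tier 1 (EOQ₁): £181,398.56

£181,398.56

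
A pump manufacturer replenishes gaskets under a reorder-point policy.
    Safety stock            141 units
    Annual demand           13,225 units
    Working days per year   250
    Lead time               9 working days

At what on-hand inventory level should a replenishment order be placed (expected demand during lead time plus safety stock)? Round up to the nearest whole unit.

618 units

Daily demand d = 13,225 / 250 = 52.900 units/day
Demand during lead time = 52.900 × 9 = 476.10
Reorder point = 476.10 + 141 = 617.10 → round up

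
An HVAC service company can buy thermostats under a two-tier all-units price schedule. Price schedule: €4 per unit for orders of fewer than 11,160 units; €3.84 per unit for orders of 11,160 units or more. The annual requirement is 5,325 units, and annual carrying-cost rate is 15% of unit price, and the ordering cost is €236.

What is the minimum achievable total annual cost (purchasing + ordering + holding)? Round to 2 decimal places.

H₁ = 15%×€4 = €0.6000;  H₂ = 15%×€3.84 = €0.5760
EOQ₁ = √(2×5,325×236/0.6000) = 2,046.70  (< 11,160, feasible at tier 1)
EOQ₂ = √(2×5,325×236/0.5760) = 2,088.91  (< 11,160 → use Q = 11,160 at tier-2 price)
TC(tier 1 (EOQ₁), Q≈2,046.7) = €22,528.02
TC(tier 2, Q≈11,160.0) = €23,774.69
Minimum at tier 1 (EOQ₁): €22,528.02

€22,528.02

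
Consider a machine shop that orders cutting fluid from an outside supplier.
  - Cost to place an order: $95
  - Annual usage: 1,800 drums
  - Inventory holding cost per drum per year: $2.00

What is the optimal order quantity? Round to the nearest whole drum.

414 drums

Q* = √(2·D·S / H) = √(2·1,800·95 / 2) = √171,000.0 ≈ 413.52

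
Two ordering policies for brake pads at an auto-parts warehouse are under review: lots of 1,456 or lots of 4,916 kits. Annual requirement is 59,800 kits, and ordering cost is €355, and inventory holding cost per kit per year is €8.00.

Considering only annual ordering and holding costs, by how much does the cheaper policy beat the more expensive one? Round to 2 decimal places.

€3,577.99

For each Q, cost = (D/Q)·S + (Q/2)·H.
TC(1,456) = (59,800/1,456)×355 + (1,456/2)×8 = €20,404.36
TC(4,916) = (59,800/4,916)×355 + (4,916/2)×8 = €23,982.35
|ΔTC| = |€20,404.36 − €23,982.35| = €3,577.99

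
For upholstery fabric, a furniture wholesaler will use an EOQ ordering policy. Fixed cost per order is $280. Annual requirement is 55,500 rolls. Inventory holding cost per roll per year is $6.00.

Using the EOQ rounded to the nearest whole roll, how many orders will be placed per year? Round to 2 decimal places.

24.38 orders per year

Optimal lot size Q* = (2 × 55,500 × $280 / $6)^½ ≈ 2,275.96 → Q = 2,276
Orders per year = D/Q = 55,500 / 2,276 = 24.385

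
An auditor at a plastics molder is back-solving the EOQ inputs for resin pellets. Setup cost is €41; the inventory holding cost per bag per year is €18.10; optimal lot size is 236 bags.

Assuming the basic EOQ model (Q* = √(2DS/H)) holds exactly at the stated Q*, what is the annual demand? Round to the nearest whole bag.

From Q* = √(2DS/H) ⇒ Q*² = 2DS/H.
D = Q²H / (2S) = 236² × 18.1 / (2 × 41) = 12,293.87

12,294 bags per year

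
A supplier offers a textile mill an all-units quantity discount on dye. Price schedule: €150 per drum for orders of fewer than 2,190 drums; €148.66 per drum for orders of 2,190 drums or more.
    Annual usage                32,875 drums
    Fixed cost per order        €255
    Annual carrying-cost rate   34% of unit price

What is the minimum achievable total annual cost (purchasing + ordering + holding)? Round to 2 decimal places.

H₁ = 34%×€150 = €51.0000;  H₂ = 34%×€148.66 = €50.5444
EOQ₁ = √(2×32,875×255/51.0000) = 573.37  (< 2,190, feasible at tier 1)
EOQ₂ = √(2×32,875×255/50.5444) = 575.95  (< 2,190 → use Q = 2,190 at tier-2 price)
TC(tier 1 (EOQ₁), Q≈573.4) = €4,960,491.73
TC(tier 2, Q≈2,190.0) = €4,946,371.53
Minimum at tier 2: €4,946,371.53

€4,946,371.53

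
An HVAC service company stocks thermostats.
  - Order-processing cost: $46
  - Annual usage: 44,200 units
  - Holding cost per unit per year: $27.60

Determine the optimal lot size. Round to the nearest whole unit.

384 units

EOQ = √(2DS/H) = √(2 × 44,200 × 46 / 27.6)
    = √(147,333.33) ≈ 383.84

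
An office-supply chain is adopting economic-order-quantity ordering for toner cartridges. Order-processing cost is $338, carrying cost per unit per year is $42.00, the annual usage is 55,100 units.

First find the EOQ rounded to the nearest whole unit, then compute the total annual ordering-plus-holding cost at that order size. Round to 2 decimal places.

EOQ = √(2DS/H) = √(2 × 55,100 × 338 / 42)
    = √(886,847.62) ≈ 941.73 → Q = 942 units
Orders/yr = 55,100/942 = 58.493; ordering cost = 58.493 × $338 = $19,770.49
Average inventory = 942/2 = 471; holding cost = 471 × $42 = $19,782.00
Total = $19,770.49 + $19,782.00 = $39,552.49

$39,552.49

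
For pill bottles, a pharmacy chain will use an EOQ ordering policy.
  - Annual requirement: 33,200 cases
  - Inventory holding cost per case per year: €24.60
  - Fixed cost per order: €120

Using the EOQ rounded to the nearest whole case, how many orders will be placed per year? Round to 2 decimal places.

58.35 orders per year

Q* = √(2·D·S / H) = √(2·33,200·120 / 24.6) = √323,902.4 ≈ 569.12 → Q = 569
Orders per year = D/Q = 33,200 / 569 = 58.348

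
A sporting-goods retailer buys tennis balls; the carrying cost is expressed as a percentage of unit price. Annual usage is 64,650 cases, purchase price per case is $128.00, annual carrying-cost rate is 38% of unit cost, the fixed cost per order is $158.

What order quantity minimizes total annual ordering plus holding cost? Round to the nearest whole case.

H = i·C = 0.38 × $128 = $48.6400 per case-year
2DS/H = 2·64,650·158/48.64 = 420,012.34
EOQ = √420,012.34 ≈ 648.08

648 cases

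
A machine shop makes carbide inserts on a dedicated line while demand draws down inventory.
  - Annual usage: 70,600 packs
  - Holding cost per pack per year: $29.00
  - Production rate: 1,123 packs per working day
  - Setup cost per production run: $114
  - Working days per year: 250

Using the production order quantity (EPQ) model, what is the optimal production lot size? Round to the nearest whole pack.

861 packs

Daily demand d = 70,600/250 = 282.400; p = 1123; 1 − d/p = 0.74853
EPQ = √(2DS / (H(1 − d/p)))
    = √(2 × 70,600 × 114 / (29 × 0.74853)) ≈ 861.12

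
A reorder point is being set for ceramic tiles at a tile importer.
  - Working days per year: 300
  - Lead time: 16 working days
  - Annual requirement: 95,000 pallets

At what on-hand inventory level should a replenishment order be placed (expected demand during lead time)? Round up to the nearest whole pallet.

Daily demand d = 95,000 / 300 = 316.667 pallets/day
Demand during lead time = 316.667 × 16 = 5,066.67
Reorder point = 5,066.67 → round up

5,067 pallets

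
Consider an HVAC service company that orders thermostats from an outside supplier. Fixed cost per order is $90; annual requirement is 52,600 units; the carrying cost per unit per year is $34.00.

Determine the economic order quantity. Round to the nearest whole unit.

EOQ = √(2DS/H) = √(2 × 52,600 × 90 / 34)
    = √(278,470.59) ≈ 527.70

528 units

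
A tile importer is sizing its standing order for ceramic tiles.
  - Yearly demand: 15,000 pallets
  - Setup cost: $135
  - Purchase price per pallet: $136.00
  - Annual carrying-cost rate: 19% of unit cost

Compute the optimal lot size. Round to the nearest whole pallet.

396 pallets

H = i·C = 0.19 × $136 = $25.8400 per pallet-year
EOQ = √(2DS/H) = √(2 × 15,000 × 135 / 25.84)
    = √(156,733.75) ≈ 395.90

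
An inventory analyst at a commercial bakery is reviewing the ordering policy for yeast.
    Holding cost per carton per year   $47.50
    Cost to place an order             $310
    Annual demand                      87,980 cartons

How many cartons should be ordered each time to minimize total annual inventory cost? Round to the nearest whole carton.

2DS/H = 2·87,980·310/47.5 = 1,148,370.53
EOQ = √1,148,370.53 ≈ 1,071.62

1,072 cartons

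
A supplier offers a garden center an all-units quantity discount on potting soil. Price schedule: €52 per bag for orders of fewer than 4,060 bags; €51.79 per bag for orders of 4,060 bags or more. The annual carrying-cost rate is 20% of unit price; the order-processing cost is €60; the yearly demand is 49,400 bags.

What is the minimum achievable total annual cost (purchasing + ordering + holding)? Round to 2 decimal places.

€2,576,651.83

H₁ = 20%×€52 = €10.4000;  H₂ = 20%×€51.79 = €10.3580
EOQ₁ = √(2×49,400×60/10.4000) = 754.98  (< 4,060, feasible at tier 1)
EOQ₂ = √(2×49,400×60/10.3580) = 756.51  (< 4,060 → use Q = 4,060 at tier-2 price)
TC(tier 1 (EOQ₁), Q≈755.0) = €2,576,651.83
TC(tier 2, Q≈4,060.0) = €2,580,182.79
Minimum at tier 1 (EOQ₁): €2,576,651.83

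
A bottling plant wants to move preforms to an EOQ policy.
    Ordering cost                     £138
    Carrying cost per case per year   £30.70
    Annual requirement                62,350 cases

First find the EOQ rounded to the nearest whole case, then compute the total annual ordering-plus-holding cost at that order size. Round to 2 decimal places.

£22,984.87

2DS/H = 2·62,350·138/30.7 = 560,540.72
EOQ = √560,540.72 ≈ 748.69 → Q = 749 cases
Annual ordering cost = (D/Q)·S = (62,350/749) × 138 = £11,487.72
Annual holding cost  = (Q/2)·H = (749/2) × 30.7 = £11,497.15
Total = £11,487.72 + £11,497.15 = £22,984.87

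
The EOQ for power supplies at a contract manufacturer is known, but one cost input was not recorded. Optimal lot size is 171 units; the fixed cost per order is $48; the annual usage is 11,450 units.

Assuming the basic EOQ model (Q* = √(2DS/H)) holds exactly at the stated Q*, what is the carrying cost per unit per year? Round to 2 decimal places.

$37.59

Since Q* = (2DS/H)^½, squaring gives Q*²·H = 2DS.
H = 2DS / Q² = 2 × 11,450 × 48 / 171² = 37.5911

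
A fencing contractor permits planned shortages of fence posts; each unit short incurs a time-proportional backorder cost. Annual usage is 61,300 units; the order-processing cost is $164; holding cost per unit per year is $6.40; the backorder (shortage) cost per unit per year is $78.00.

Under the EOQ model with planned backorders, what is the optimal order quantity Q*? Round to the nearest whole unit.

1,844 units

Q* = √(2DS/H) · √((H + b)/b)
   = √(2 × 61,300 × 164 / 6.4) · √((6.4 + 78) / 78)
   = 1,772.463 × 1.0402 ≈ 1,843.75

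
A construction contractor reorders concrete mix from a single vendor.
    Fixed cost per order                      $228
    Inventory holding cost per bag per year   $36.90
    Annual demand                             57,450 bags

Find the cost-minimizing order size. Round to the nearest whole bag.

843 bags

2DS/H = 2·57,450·228/36.9 = 709,951.22
EOQ = √709,951.22 ≈ 842.59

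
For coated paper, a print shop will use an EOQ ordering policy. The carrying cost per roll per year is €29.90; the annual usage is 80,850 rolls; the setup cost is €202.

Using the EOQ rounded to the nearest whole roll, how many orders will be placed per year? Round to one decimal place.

77.4 orders per year

Optimal lot size Q* = (2 × 80,850 × €202 / €29.9)^½ ≈ 1,045.19 → Q = 1,045
Orders per year = D/Q = 80,850 / 1,045 = 77.368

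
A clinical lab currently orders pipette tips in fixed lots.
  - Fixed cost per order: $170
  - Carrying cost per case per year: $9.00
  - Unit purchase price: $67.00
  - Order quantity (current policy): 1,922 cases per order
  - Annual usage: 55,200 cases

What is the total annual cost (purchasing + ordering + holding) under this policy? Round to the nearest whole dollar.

$3,711,931

Orders/yr = 55,200/1,922 = 28.720; ordering cost = 28.720 × $170 = $4,882.41
Average inventory = 1,922/2 = 961; holding cost = 961 × $9 = $8,649.00
Purchase cost = D·C = 55,200 × 67 = $3,698,400.00
Total = $4,882.41 + $8,649.00 + $3,698,400.00 = $3,711,931.41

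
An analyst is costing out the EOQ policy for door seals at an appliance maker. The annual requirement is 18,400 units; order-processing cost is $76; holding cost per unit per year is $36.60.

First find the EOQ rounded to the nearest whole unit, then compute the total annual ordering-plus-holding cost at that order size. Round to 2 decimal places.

$10,117.47

EOQ = √(2DS/H) = √(2 × 18,400 × 76 / 36.6)
    = √(76,415.30) ≈ 276.43 → Q = 276 units
Orders/yr = 18,400/276 = 66.667; ordering cost = 66.667 × $76 = $5,066.67
Average inventory = 276/2 = 138; holding cost = 138 × $36.6 = $5,050.80
Total = $5,066.67 + $5,050.80 = $10,117.47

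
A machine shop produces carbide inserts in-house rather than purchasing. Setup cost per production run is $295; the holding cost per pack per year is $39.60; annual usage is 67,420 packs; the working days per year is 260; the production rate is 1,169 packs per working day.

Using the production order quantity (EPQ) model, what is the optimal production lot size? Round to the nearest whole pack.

d = 67,420/260 = 259.3077 packs/day;  effective holding cost H(1 − d/p) = 39.6·(1 − 259.3077/1169) = 30.81592
Q* = √(2DS / H_eff) = √(2·67,420·295 / 30.81592) ≈ 1,136.14

1,136 packs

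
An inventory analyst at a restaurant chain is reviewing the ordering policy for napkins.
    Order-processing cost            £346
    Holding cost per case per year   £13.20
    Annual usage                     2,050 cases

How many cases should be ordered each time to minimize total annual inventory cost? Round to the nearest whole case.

328 cases

2DS/H = 2·2,050·346/13.2 = 107,469.70
EOQ = √107,469.70 ≈ 327.83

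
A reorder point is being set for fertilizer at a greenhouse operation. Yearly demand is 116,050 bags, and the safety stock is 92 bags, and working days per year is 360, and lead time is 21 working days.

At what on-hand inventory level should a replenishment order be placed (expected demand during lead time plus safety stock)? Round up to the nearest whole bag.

6,862 bags

Daily demand d = 116,050 / 360 = 322.361 bags/day
Demand during lead time = 322.361 × 21 = 6,769.58
Reorder point = 6,769.58 + 92 = 6,861.58 → round up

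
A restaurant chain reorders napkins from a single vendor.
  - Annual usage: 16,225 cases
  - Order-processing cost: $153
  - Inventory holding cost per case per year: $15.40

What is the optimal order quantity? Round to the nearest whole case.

EOQ = √(2DS/H) = √(2 × 16,225 × 153 / 15.4)
    = √(322,392.86) ≈ 567.80

568 cases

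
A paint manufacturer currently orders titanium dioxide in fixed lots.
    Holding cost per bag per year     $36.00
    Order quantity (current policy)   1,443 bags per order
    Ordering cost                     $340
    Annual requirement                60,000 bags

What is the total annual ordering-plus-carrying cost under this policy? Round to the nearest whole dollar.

Ordering: D/Q × S = 60,000/1,443 × $340 = $14,137.21
Holding:  Q/2 × H = 1,443/2 × $36 = $25,974.00
Total = $14,137.21 + $25,974.00 = $40,111.21

$40,111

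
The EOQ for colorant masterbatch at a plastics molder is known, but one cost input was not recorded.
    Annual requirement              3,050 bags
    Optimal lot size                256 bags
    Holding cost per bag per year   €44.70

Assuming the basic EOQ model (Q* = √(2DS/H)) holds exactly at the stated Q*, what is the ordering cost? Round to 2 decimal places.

EOQ relation: Q² = 2DS/H, so rearrange for the unknown.
S = Q²H / (2D) = 256² × 44.7 / (2 × 3,050) = 480.2392

€480.24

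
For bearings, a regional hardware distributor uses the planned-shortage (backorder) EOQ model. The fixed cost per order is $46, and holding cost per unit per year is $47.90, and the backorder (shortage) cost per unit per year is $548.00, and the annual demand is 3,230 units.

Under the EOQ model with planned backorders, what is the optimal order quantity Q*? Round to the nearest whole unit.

82 units

Basic EOQ = √(2·3,230·46/47.9) = 78.764
Backorder adjustment √((H+b)/b) = √((47.9+548)/548) = 1.0428
Q* = 78.764 × 1.0428 ≈ 82.13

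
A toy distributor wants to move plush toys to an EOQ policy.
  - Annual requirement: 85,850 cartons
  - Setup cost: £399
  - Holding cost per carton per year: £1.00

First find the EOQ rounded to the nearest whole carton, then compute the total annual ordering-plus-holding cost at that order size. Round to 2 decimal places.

£8,276.97

EOQ = √(2DS/H) = √(2 × 85,850 × 399 / 1)
    = √(68,508,300.00) ≈ 8,276.97 → Q = 8,277 cartons
Ordering: D/Q × S = 85,850/8,277 × £399 = £4,138.47
Holding:  Q/2 × H = 8,277/2 × £1 = £4,138.50
Total = £4,138.47 + £4,138.50 = £8,276.97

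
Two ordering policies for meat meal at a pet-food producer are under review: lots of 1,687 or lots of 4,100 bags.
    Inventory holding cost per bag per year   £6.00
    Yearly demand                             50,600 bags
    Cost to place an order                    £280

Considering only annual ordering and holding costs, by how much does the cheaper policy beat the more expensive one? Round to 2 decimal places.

£2,296.27

TC(Q) = (D/Q)S + (Q/2)H
TC(1,687) = (50,600/1,687)×280 + (1,687/2)×6 = £13,459.34
TC(4,100) = (50,600/4,100)×280 + (4,100/2)×6 = £15,755.61
Cheaper: Q = 1,687.  Difference = £2,296.27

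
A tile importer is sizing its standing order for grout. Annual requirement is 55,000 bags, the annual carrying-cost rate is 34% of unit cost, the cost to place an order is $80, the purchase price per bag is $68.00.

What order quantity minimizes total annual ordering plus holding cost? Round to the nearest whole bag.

617 bags

Holding cost per bag per year: H = 34% × $68 = $23.1200
2DS/H = 2·55,000·80/23.12 = 380,622.84
EOQ = √380,622.84 ≈ 616.95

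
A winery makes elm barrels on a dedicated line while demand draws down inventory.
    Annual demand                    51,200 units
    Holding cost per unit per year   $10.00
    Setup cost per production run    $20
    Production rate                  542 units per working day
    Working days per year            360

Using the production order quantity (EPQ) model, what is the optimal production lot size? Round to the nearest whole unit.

d = 51,200/360 = 142.2222 units/day;  effective holding cost H(1 − d/p) = 10·(1 − 142.2222/542) = 7.37597
Q* = √(2DS / H_eff) = √(2·51,200·20 / 7.37597) ≈ 526.93

527 units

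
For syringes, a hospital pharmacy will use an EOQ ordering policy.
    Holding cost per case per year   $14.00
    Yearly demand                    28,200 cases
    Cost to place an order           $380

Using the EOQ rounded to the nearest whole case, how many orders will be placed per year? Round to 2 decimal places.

22.80 orders per year

Q* = √(2·D·S / H) = √(2·28,200·380 / 14) = √1,530,857.1 ≈ 1,237.28 → Q = 1,237
N = D/Q = 28,200/1,237 ≈ 22.797 orders/yr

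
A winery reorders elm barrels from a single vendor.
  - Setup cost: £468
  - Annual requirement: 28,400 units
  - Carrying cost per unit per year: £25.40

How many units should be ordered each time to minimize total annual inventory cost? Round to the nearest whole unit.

1,023 units

Optimal lot size Q* = (2 × 28,400 × £468 / £25.4)^½ ≈ 1,023.01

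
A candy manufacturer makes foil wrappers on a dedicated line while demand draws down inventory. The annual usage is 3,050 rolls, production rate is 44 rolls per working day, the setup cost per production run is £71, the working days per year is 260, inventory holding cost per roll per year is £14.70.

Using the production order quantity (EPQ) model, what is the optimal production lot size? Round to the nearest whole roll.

d = 3,050/260 = 11.7308 rolls/day;  effective holding cost H(1 − d/p) = 14.7·(1 − 11.7308/44) = 10.78086
Q* = √(2DS / H_eff) = √(2·3,050·71 / 10.78086) ≈ 200.43

200 rolls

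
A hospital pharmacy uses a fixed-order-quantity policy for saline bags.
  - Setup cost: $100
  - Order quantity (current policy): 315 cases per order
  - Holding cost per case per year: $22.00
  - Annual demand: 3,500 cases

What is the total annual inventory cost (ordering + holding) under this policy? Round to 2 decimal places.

Annual ordering cost = (D/Q)·S = (3,500/315) × 100 = $1,111.11
Annual holding cost  = (Q/2)·H = (315/2) × 22 = $3,465.00
Total = $1,111.11 + $3,465.00 = $4,576.11

$4,576.11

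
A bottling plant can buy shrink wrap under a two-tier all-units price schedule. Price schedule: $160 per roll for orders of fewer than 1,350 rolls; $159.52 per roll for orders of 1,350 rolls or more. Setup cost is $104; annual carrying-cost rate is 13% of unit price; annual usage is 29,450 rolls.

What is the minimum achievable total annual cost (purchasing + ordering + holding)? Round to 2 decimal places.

$4,714,130.62

H₁ = 13%×$160 = $20.8000;  H₂ = 13%×$159.52 = $20.7376
EOQ₁ = √(2×29,450×104/20.8000) = 542.68  (< 1,350, feasible at tier 1)
EOQ₂ = √(2×29,450×104/20.7376) = 543.49  (< 1,350 → use Q = 1,350 at tier-2 price)
TC(tier 1 (EOQ₁), Q≈542.7) = $4,723,287.71
TC(tier 2, Q≈1,350.0) = $4,714,130.62
Minimum at tier 2: $4,714,130.62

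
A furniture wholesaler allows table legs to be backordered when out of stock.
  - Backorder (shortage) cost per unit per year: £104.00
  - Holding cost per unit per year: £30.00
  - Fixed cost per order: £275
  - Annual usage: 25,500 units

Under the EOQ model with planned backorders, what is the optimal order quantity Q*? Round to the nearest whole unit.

Basic EOQ = √(2·25,500·275/30) = 683.740
Backorder adjustment √((H+b)/b) = √((30+104)/104) = 1.1351
Q* = 683.740 × 1.1351 ≈ 776.12

776 units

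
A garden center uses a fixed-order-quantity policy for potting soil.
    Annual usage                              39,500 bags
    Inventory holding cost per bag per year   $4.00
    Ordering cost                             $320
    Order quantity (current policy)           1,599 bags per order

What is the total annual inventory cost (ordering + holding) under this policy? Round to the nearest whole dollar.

$11,103

Ordering: D/Q × S = 39,500/1,599 × $320 = $7,904.94
Holding:  Q/2 × H = 1,599/2 × $4 = $3,198.00
Total = $7,904.94 + $3,198.00 = $11,102.94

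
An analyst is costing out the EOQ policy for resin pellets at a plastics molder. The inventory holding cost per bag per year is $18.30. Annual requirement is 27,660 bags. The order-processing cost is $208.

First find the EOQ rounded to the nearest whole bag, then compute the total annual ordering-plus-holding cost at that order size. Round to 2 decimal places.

Optimal lot size Q* = (2 × 27,660 × $208 / $18.3)^½ ≈ 792.95 → Q = 793 bags
Ordering: D/Q × S = 27,660/793 × $208 = $7,255.08
Holding:  Q/2 × H = 793/2 × $18.3 = $7,255.95
Total = $7,255.08 + $7,255.95 = $14,511.03

$14,511.03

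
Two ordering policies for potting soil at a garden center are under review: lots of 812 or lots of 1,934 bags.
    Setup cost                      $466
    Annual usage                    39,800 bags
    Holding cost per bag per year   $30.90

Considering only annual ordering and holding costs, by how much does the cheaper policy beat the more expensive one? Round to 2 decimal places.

$4,083.88

For each Q, cost = (D/Q)·S + (Q/2)·H.
TC(812) = (39,800/812)×466 + (812/2)×30.9 = $35,386.29
TC(1,934) = (39,800/1,934)×466 + (1,934/2)×30.9 = $39,470.17
|ΔTC| = |$35,386.29 − $39,470.17| = $4,083.88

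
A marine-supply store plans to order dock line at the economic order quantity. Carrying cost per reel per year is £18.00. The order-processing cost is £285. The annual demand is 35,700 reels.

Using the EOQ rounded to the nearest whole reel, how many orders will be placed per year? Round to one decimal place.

2DS/H = 2·35,700·285/18 = 1,130,500.00
EOQ = √1,130,500.00 ≈ 1,063.25 → Q = 1,063
N = D/Q = 35,700/1,063 ≈ 33.584 orders/yr

33.6 orders per year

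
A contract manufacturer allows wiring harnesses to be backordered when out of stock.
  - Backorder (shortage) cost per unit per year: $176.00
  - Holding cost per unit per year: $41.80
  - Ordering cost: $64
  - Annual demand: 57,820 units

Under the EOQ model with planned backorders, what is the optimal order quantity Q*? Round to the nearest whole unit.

468 units

Basic EOQ = √(2·57,820·64/41.8) = 420.781
Backorder adjustment √((H+b)/b) = √((41.8+176)/176) = 1.1124
Q* = 420.781 × 1.1124 ≈ 468.09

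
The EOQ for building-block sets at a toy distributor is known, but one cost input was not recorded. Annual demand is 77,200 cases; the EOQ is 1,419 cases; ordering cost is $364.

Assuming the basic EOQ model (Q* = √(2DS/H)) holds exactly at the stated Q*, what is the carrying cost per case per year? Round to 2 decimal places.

EOQ relation: Q² = 2DS/H, so rearrange for the unknown.
H = 2DS / Q² = 2 × 77,200 × 364 / 1,419² = 27.9115

$27.91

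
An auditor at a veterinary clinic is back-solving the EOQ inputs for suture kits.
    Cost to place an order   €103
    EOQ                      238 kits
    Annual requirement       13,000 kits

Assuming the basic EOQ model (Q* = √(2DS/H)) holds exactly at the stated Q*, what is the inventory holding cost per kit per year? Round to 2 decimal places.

€47.28

Since Q* = (2DS/H)^½, squaring gives Q*²·H = 2DS.
H = 2DS / Q² = 2 × 13,000 × 103 / 238² = 47.2777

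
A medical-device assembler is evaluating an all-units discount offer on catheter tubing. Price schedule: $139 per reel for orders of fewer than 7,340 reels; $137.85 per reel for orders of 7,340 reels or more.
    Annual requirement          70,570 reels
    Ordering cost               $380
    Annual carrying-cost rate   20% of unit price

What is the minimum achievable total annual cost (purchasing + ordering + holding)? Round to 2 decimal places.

H₁ = 20%×$139 = $27.8000;  H₂ = 20%×$137.85 = $27.5700
EOQ₁ = √(2×70,570×380/27.8000) = 1,388.98  (< 7,340, feasible at tier 1)
EOQ₂ = √(2×70,570×380/27.5700) = 1,394.76  (< 7,340 → use Q = 7,340 at tier-2 price)
TC(tier 1 (EOQ₁), Q≈1,389.0) = $9,847,843.51
TC(tier 2, Q≈7,340.0) = $9,832,909.89
Minimum at tier 2: $9,832,909.89

$9,832,909.89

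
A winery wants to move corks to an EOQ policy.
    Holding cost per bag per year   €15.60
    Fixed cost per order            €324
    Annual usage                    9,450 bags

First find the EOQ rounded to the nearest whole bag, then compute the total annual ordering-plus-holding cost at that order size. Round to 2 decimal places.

Optimal lot size Q* = (2 × 9,450 × €324 / €15.6)^½ ≈ 626.53 → Q = 627 bags
Annual ordering cost = (D/Q)·S = (9,450/627) × 324 = €4,883.25
Annual holding cost  = (Q/2)·H = (627/2) × 15.6 = €4,890.60
Total = €4,883.25 + €4,890.60 = €9,773.85

€9,773.85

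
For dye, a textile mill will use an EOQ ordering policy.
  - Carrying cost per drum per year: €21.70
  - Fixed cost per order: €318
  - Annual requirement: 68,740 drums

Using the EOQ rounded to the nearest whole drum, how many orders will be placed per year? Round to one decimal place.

2DS/H = 2·68,740·318/21.7 = 2,014,683.87
EOQ = √2,014,683.87 ≈ 1,419.40 → Q = 1,419
Orders per year = D/Q = 68,740 / 1,419 = 48.443

48.4 orders per year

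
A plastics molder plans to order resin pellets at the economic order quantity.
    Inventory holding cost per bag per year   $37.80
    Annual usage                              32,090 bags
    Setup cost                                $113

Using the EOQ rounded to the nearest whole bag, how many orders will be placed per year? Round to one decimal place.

73.3 orders per year

EOQ = √(2DS/H) = √(2 × 32,090 × 113 / 37.8)
    = √(191,860.85) ≈ 438.02 → Q = 438
Orders per year = D/Q = 32,090 / 438 = 73.265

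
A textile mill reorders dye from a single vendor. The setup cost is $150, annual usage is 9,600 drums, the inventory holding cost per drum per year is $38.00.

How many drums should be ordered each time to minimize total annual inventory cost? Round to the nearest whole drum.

275 drums

Q* = √(2·D·S / H) = √(2·9,600·150 / 38) = √75,789.5 ≈ 275.30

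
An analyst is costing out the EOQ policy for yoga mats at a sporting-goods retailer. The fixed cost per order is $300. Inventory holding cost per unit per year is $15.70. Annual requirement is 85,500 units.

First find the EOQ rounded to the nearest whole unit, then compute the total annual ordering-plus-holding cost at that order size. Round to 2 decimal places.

Optimal lot size Q* = (2 × 85,500 × $300 / $15.7)^½ ≈ 1,807.63 → Q = 1,808 units
Ordering: D/Q × S = 85,500/1,808 × $300 = $14,186.95
Holding:  Q/2 × H = 1,808/2 × $15.7 = $14,192.80
Total = $14,186.95 + $14,192.80 = $28,379.75

$28,379.75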